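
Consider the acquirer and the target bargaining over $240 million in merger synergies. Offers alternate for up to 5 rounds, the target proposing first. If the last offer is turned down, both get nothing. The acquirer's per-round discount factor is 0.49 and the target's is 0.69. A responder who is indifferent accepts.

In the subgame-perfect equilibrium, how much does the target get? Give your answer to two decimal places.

Work backward from the last round.
Round 5 (the target proposes): the acquirer will accept anything ≥ 0, so the target offers 0 and keeps 240.
Round 4 (the acquirer proposes): the target can get 240 next round, worth 0.69 × 240 = 165.6 now, so the acquirer offers 165.6, keeping 74.4.
Round 3 (the target proposes): the acquirer can get 74.4 next round, worth 0.49 × 74.4 = 36.456 now; the target offers that and keeps 203.544.
Round 2 (the acquirer proposes): the target can get 203.544 next round, worth 0.69 × 203.544 = 140.44536 now. The acquirer offers 140.44536 and keeps 240 − 140.44536 = 99.55464.
Round 1 (the target proposes): the acquirer can get 99.55464 next round, worth 0.49 × 99.55464 = 48.7817736 now; the target offers that and keeps 191.2182264.

191.22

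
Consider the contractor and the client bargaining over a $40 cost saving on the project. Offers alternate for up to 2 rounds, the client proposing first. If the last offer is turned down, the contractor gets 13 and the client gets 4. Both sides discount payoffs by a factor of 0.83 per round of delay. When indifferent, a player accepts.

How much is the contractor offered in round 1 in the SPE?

29.88

Work backward from the last round.
Round 2 (the contractor proposes): the client gets 4 if talks fail, so the contractor offers 4 and keeps 36.
Round 1 (the client proposes): the contractor can get 36 next round, worth 0.83 × 36 = 29.88 now; the client offers that and keeps 10.12.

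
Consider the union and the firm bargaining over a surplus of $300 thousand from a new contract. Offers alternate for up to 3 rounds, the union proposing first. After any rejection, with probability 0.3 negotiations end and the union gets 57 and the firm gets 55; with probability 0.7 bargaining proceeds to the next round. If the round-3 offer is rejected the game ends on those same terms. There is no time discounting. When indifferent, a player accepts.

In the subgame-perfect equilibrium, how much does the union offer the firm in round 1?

94.48

Round 3 (the union proposes): the firm gets 55 if talks fail, so the union offers 55 and keeps 245.
Round 2 (the firm proposes): rejecting gives the union an expected 0.7 × 245 + 0.3 × 57 = 188.6. The firm offers 188.6 and keeps 300 − 188.6 = 111.4.
Round 1 (the union proposes): rejecting gives the firm an expected 0.7 × 111.4 + 0.3 × 55 = 94.48, so the union offers 94.48, keeping 205.52.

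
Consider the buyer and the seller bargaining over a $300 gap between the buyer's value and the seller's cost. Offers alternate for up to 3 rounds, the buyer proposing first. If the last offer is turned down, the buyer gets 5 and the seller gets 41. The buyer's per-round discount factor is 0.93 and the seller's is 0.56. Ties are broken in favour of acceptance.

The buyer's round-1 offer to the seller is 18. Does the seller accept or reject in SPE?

Reject

Round 3 (the buyer proposes): the seller gets 41 if talks fail, so the buyer offers 41 and keeps 259.
Round 2 (the seller proposes): the buyer can get 259 next round, worth 0.93 × 259 = 240.87 now, so the seller offers 240.87, keeping 59.13.
So by rejecting in round 1, the seller gets 59.13 next round, worth 0.56 × 59.13 = 33.1128 now.
Offer 18 < 33.1128, so the seller rejects.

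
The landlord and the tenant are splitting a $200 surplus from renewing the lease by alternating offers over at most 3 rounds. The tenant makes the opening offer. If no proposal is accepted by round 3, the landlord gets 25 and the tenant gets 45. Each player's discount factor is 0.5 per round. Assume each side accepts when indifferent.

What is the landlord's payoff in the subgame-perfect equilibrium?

Work backward from the last round.
Round 3 (the tenant proposes): the landlord gets 25 if talks fail, so the tenant offers 25 and keeps 175.
Round 2 (the landlord proposes): the tenant can get 175 next round, worth 0.5 × 175 = 87.5 now, so the landlord offers 87.5, keeping 112.5.
Round 1 (the tenant proposes): the landlord can get 112.5 next round, worth 0.5 × 112.5 = 56.25 now, so the tenant offers 56.25, keeping 143.75.

56.25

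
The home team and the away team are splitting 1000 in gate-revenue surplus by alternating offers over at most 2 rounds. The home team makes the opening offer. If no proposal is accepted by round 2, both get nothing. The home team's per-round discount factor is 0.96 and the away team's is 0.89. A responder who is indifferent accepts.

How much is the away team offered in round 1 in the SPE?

890

By backward induction:
Round 2 (the away team proposes): the home team will accept anything ≥ 0, so the away team offers 0 and keeps 1000.
Round 1 (the home team proposes): the away team can get 1000 next round, worth 0.89 × 1000 = 890 now. The home team offers 890 and keeps 1000 − 890 = 110.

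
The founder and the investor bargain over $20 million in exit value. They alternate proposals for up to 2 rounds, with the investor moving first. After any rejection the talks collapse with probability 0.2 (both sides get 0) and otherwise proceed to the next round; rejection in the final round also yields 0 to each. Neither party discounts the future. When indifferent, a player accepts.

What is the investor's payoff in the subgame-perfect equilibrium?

By backward induction:
Round 2 (the founder proposes): rejection yields 0 for the investor; the founder offers 0 and keeps 20.
Round 1 (the investor proposes): rejecting gives the founder an expected 0.8 × 20 = 16, so the investor offers 16, keeping 4.

4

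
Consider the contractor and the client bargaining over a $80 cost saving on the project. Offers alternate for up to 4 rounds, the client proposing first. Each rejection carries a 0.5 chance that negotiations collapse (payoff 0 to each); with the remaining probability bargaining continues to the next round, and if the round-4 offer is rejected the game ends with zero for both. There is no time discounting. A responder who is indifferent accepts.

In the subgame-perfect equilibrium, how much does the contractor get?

Round 4 (the contractor proposes): rejection yields 0 for the client; the contractor offers 0 and keeps 80.
Round 3 (the client proposes): rejecting gives the contractor an expected 0.5 × 80 = 40. The client offers 40 and keeps 80 − 40 = 40.
Round 2 (the contractor proposes): rejecting gives the client an expected 0.5 × 40 = 20. The contractor offers 20 and keeps 80 − 20 = 60.
Round 1 (the client proposes): rejecting gives the contractor an expected 0.5 × 60 = 30. The client offers 30 and keeps 80 − 30 = 50.

30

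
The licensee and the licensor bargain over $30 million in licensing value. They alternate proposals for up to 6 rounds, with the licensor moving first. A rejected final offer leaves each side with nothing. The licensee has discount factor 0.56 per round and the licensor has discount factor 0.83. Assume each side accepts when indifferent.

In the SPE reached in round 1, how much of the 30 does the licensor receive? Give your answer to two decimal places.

22.19

Round 6 (the licensee proposes): the licensor will accept anything ≥ 0, so the licensee offers 0 and keeps 30.
Round 5 (the licensor proposes): the licensee can get 30 next round, worth 0.56 × 30 = 16.8 now; the licensor offers that and keeps 13.2.
Round 4 (the licensee proposes): the licensor can get 13.2 next round, worth 0.83 × 13.2 = 10.956 now, so the licensee offers 10.956, keeping 19.044.
Round 3 (the licensor proposes): the licensee can get 19.044 next round, worth 0.56 × 19.044 = 10.66464 now, so the licensor offers 10.66464, keeping 19.33536.
Round 2 (the licensee proposes): the licensor can get 19.33536 next round, worth 0.83 × 19.33536 = 16.0483488 now. The licensee offers 16.0483488 and keeps 30 − 16.0483488 = 13.9516512.
Round 1 (the licensor proposes): the licensee can get 13.9516512 next round, worth 0.56 × 13.9516512 = 7.812924672 now. The licensor offers 7.812924672 and keeps 30 − 7.812924672 = 22.187075328.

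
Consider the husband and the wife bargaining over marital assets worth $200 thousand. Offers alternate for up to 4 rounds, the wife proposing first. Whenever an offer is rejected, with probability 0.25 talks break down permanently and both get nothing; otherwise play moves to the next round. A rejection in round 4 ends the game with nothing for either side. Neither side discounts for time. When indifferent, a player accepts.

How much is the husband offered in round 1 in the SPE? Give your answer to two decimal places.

121.88

Round 4 (the husband proposes): rejection yields 0 for the wife; the husband offers 0 and keeps 200.
Round 3 (the wife proposes): rejecting gives the husband an expected 0.75 × 200 = 150; the wife offers that and keeps 50.
Round 2 (the husband proposes): rejecting gives the wife an expected 0.75 × 50 = 37.5; the husband offers that and keeps 162.5.
Round 1 (the wife proposes): rejecting gives the husband an expected 0.75 × 162.5 = 121.875; the wife offers that and keeps 78.125.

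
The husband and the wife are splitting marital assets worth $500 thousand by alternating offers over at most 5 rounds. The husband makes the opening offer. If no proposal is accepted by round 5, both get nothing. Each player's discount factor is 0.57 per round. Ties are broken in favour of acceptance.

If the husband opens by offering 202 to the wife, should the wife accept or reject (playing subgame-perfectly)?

Accept

Round 5 (the husband proposes): the wife will accept anything ≥ 0, so the husband offers 0 and keeps 500.
Round 4 (the wife proposes): the husband can get 500 next round, worth 0.57 × 500 = 285 now, so the wife offers 285, keeping 215.
Round 3 (the husband proposes): the wife can get 215 next round, worth 0.57 × 215 = 122.55 now, so the husband offers 122.55, keeping 377.45.
Round 2 (the wife proposes): the husband can get 377.45 next round, worth 0.57 × 377.45 = 215.1465 now, so the wife offers 215.1465, keeping 284.8535.
So by rejecting in round 1, the wife gets 284.8535 next round, worth 0.57 × 284.8535 = 162.366495 now.
Offer 202 ≥ 162.366495, so the wife accepts.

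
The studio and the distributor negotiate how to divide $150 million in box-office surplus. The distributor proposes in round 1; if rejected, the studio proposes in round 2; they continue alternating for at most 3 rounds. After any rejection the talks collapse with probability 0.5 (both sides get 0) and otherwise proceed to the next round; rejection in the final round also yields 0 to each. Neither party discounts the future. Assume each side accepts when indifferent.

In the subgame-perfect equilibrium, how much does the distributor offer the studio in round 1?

37.5

Round 3 (the distributor proposes): the studio will accept anything ≥ 0, so the distributor offers 0 and keeps 150.
Round 2 (the studio proposes): rejecting gives the distributor an expected 0.5 × 150 = 75; the studio offers that and keeps 75.
Round 1 (the distributor proposes): rejecting gives the studio an expected 0.5 × 75 = 37.5; the distributor offers that and keeps 112.5.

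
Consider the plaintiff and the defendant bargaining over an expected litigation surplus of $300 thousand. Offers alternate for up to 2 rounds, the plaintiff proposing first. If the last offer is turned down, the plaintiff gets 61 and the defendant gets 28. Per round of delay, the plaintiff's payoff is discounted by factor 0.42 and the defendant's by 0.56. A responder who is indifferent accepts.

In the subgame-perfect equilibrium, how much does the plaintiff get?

166.16

Work backward from the last round.
Round 2 (the defendant proposes): the plaintiff gets 61 if talks fail, so the defendant offers 61 and keeps 239.
Round 1 (the plaintiff proposes): the defendant can get 239 next round, worth 0.56 × 239 = 133.84 now, so the plaintiff offers 133.84, keeping 166.16.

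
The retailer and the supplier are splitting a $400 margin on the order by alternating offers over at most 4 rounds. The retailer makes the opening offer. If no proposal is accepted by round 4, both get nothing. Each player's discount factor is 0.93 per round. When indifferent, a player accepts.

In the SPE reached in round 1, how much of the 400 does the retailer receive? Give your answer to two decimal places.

Work backward from the last round.
Round 4 (the supplier proposes): the retailer will accept anything ≥ 0, so the supplier offers 0 and keeps 400.
Round 3 (the retailer proposes): the supplier can get 400 next round, worth 0.93 × 400 = 372 now; the retailer offers that and keeps 28.
Round 2 (the supplier proposes): the retailer can get 28 next round, worth 0.93 × 28 = 26.04 now. The supplier offers 26.04 and keeps 400 − 26.04 = 373.96.
Round 1 (the retailer proposes): the supplier can get 373.96 next round, worth 0.93 × 373.96 = 347.7828 now. The retailer offers 347.7828 and keeps 400 − 347.7828 = 52.2172.

52.22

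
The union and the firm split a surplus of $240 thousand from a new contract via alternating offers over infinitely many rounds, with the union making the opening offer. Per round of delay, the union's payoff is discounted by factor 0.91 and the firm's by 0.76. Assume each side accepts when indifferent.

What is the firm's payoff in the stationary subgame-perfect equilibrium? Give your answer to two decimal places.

In a stationary SPE each proposer offers the other exactly their discounted continuation value.
If the union keeps x when proposing and the firm keeps y when proposing, then x = 240 − 0.76y and y = 240 − 0.91x.
Solving: x = 240(1 − 0.76) / (1 − 0.91·0.76) = 57.6 / 0.3084 ≈ 186.7704.
The firm gets 240 − 186.7704 ≈ 53.2296.

53.23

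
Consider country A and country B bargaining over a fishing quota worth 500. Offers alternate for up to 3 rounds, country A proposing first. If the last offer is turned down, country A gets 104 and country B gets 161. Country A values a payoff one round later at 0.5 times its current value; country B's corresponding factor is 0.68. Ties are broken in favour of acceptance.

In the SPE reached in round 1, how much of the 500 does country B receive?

224.74

Work backward from the last round.
Round 3 (country A proposes): country B gets 161 if talks fail, so country A offers 161 and keeps 339.
Round 2 (country B proposes): country A can get 339 next round, worth 0.5 × 339 = 169.5 now. Country B offers 169.5 and keeps 500 − 169.5 = 330.5.
Round 1 (country A proposes): country B can get 330.5 next round, worth 0.68 × 330.5 = 224.74 now; country A offers that and keeps 275.26.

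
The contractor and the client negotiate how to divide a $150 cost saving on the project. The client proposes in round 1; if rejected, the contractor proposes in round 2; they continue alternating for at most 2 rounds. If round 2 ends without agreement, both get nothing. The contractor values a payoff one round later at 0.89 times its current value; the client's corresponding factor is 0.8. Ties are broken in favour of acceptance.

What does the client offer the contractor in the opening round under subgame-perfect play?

133.5

Solve by backward induction from round 2.
Round 2 (the contractor proposes): the client will accept anything ≥ 0, so the contractor offers 0 and keeps 150.
Round 1 (the client proposes): the contractor can get 150 next round, worth 0.89 × 150 = 133.5 now; the client offers that and keeps 16.5.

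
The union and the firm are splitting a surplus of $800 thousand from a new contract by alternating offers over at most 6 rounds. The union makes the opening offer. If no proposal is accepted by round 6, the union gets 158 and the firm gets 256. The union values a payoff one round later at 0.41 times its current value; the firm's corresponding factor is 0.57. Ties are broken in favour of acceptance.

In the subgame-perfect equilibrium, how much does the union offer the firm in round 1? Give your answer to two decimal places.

Round 6 (the firm proposes): the union gets 158 if talks fail, so the firm offers 158 and keeps 642.
Round 5 (the union proposes): the firm can get 642 next round, worth 0.57 × 642 = 365.94 now, so the union offers 365.94, keeping 434.06.
Round 4 (the firm proposes): the union can get 434.06 next round, worth 0.41 × 434.06 = 177.9646 now; the firm offers that and keeps 622.0354.
Round 3 (the union proposes): the firm can get 622.0354 next round, worth 0.57 × 622.0354 = 354.560178 now, so the union offers 354.560178, keeping 445.439822.
Round 2 (the firm proposes): the union can get 445.439822 next round, worth 0.41 × 445.439822 = 182.63032702 now; the firm offers that and keeps 617.36967298.
Round 1 (the union proposes): the firm can get 617.36967298 next round, worth 0.57 × 617.36967298 = 351.9007135986 now. The union offers 351.9007135986 and keeps 800 − 351.9007135986 = 448.0992864014.

351.90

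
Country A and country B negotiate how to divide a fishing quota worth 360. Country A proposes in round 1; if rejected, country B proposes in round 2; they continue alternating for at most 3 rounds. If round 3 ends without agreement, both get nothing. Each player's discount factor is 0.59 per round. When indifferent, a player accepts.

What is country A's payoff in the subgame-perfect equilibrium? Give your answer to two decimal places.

Round 3 (country A proposes): rejection yields 0 for country B; country A offers 0 and keeps 360.
Round 2 (country B proposes): country A can get 360 next round, worth 0.59 × 360 = 212.4 now, so country B offers 212.4, keeping 147.6.
Round 1 (country A proposes): country B can get 147.6 next round, worth 0.59 × 147.6 = 87.084 now, so country A offers 87.084, keeping 272.916.

272.92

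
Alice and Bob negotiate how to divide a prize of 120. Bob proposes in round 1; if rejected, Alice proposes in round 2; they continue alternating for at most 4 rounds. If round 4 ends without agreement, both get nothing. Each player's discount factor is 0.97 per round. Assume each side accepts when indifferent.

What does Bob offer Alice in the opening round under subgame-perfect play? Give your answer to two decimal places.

113.01

Work backward from the last round.
Round 4 (Alice proposes): rejection yields 0 for Bob; Alice offers 0 and keeps 120.
Round 3 (Bob proposes): Alice can get 120 next round, worth 0.97 × 120 = 116.4 now. Bob offers 116.4 and keeps 120 − 116.4 = 3.6.
Round 2 (Alice proposes): Bob can get 3.6 next round, worth 0.97 × 3.6 = 3.492 now, so Alice offers 3.492, keeping 116.508.
Round 1 (Bob proposes): Alice can get 116.508 next round, worth 0.97 × 116.508 = 113.01276 now; Bob offers that and keeps 6.98724.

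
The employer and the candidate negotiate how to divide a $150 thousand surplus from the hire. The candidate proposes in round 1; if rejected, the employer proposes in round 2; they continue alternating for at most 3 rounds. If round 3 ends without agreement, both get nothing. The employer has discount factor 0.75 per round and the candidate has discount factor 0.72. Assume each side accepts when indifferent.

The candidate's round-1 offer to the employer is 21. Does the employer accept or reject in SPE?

Reject

Round 3 (the candidate proposes): the employer will accept anything ≥ 0, so the candidate offers 0 and keeps 150.
Round 2 (the employer proposes): the candidate can get 150 next round, worth 0.72 × 150 = 108 now. The employer offers 108 and keeps 150 − 108 = 42.
So by rejecting in round 1, the employer gets 42 next round, worth 0.75 × 42 = 31.5 now.
Offer 21 < 31.5, so the employer rejects.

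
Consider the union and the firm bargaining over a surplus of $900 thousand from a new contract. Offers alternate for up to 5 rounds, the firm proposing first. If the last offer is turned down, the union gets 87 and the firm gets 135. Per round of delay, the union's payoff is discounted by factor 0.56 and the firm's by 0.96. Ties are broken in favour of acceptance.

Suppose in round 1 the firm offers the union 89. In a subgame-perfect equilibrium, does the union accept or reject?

Accept

Round 5 (the firm proposes): the union gets 87 if talks fail, so the firm offers 87 and keeps 813.
Round 4 (the union proposes): the firm can get 813 next round, worth 0.96 × 813 = 780.48 now, so the union offers 780.48, keeping 119.52.
Round 3 (the firm proposes): the union can get 119.52 next round, worth 0.56 × 119.52 = 66.9312 now. The firm offers 66.9312 and keeps 900 − 66.9312 = 833.0688.
Round 2 (the union proposes): the firm can get 833.0688 next round, worth 0.96 × 833.0688 = 799.746048 now. The union offers 799.746048 and keeps 900 − 799.746048 = 100.253952.
So by rejecting in round 1, the union gets 100.253952 next round, worth 0.56 × 100.253952 = 56.14221312 now.
Offer 89 ≥ 56.14221312, so the union accepts.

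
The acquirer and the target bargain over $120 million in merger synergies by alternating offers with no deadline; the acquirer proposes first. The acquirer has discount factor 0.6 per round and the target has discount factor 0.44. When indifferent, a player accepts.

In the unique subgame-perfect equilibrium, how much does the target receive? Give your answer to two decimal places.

28.70

When the acquirer proposes, the target accepts any offer worth at least 0.44 times what the target would get by proposing next round; and vice versa.
This gives x = 120 − 0.44y and y = 120 − 0.6x, where x and y are each side's share when it proposes.
Hence (1 − 0.44·0.6)x = 120(1 − 0.44), i.e. 0.736·x = 67.2.
x ≈ 91.3043; the target's share is 120 − x ≈ 28.6957.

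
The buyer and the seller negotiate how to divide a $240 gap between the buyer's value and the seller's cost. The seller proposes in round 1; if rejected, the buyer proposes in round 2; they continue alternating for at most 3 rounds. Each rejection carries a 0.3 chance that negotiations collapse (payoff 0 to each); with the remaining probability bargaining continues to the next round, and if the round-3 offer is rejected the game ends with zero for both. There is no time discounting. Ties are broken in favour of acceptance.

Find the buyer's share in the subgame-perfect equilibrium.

50.4

Round 3 (the seller proposes): rejection yields 0 for the buyer; the seller offers 0 and keeps 240.
Round 2 (the buyer proposes): rejecting gives the seller an expected 0.7 × 240 = 168, so the buyer offers 168, keeping 72.
Round 1 (the seller proposes): rejecting gives the buyer an expected 0.7 × 72 = 50.4; the seller offers that and keeps 189.6.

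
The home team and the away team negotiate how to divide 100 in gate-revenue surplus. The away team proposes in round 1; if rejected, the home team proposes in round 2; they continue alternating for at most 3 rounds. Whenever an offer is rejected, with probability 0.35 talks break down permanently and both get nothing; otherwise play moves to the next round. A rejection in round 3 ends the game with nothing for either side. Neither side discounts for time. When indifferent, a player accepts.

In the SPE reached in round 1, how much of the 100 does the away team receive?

77.25

Round 3 (the away team proposes): rejection yields 0 for the home team; the away team offers 0 and keeps 100.
Round 2 (the home team proposes): rejecting gives the away team an expected 0.65 × 100 = 65. The home team offers 65 and keeps 100 − 65 = 35.
Round 1 (the away team proposes): rejecting gives the home team an expected 0.65 × 35 = 22.75. The away team offers 22.75 and keeps 100 − 22.75 = 77.25.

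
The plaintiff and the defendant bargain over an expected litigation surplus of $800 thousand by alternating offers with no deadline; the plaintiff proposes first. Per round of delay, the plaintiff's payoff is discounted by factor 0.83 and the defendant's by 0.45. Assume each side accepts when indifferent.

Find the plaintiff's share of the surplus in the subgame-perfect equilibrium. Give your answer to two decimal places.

702.31

In a stationary SPE each proposer offers the other exactly their discounted continuation value.
If the plaintiff keeps x when proposing and the defendant keeps y when proposing, then x = 800 − 0.45y and y = 800 − 0.83x.
Solving: x = 800(1 − 0.45) / (1 − 0.83·0.45) = 440 / 0.6265 ≈ 702.3144.
The defendant gets 800 − 702.3144 ≈ 97.6856.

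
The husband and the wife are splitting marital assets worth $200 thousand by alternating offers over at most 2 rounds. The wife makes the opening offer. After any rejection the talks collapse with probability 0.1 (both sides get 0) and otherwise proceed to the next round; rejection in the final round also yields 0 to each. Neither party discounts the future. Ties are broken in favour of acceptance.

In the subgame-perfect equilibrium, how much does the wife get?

Round 2 (the husband proposes): the wife will accept anything ≥ 0, so the husband offers 0 and keeps 200.
Round 1 (the wife proposes): rejecting gives the husband an expected 0.9 × 200 = 180; the wife offers that and keeps 20.

20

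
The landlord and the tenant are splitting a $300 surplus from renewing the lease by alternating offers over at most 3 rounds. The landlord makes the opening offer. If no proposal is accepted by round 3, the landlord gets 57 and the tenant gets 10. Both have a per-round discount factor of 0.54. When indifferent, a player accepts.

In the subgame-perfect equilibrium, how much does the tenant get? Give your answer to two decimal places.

By backward induction:
Round 3 (the landlord proposes): the tenant gets 10 if talks fail, so the landlord offers 10 and keeps 290.
Round 2 (the tenant proposes): the landlord can get 290 next round, worth 0.54 × 290 = 156.6 now; the tenant offers that and keeps 143.4.
Round 1 (the landlord proposes): the tenant can get 143.4 next round, worth 0.54 × 143.4 = 77.436 now, so the landlord offers 77.436, keeping 222.564.

77.44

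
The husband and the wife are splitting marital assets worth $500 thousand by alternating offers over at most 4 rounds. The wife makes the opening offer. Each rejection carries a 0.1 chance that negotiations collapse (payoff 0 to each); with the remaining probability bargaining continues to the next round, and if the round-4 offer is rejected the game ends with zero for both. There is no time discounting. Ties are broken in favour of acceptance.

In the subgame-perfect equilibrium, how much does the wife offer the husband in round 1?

409.5

Round 4 (the husband proposes): the wife will accept anything ≥ 0, so the husband offers 0 and keeps 500.
Round 3 (the wife proposes): rejecting gives the husband an expected 0.9 × 500 = 450, so the wife offers 450, keeping 50.
Round 2 (the husband proposes): rejecting gives the wife an expected 0.9 × 50 = 45, so the husband offers 45, keeping 455.
Round 1 (the wife proposes): rejecting gives the husband an expected 0.9 × 455 = 409.5. The wife offers 409.5 and keeps 500 − 409.5 = 90.5.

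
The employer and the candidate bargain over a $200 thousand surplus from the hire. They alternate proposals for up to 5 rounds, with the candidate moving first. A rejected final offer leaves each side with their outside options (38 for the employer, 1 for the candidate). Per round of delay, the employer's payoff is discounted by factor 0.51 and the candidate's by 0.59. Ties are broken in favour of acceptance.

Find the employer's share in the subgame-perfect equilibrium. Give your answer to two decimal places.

Round 5 (the candidate proposes): the employer gets 38 if talks fail, so the candidate offers 38 and keeps 162.
Round 4 (the employer proposes): the candidate can get 162 next round, worth 0.59 × 162 = 95.58 now, so the employer offers 95.58, keeping 104.42.
Round 3 (the candidate proposes): the employer can get 104.42 next round, worth 0.51 × 104.42 = 53.2542 now, so the candidate offers 53.2542, keeping 146.7458.
Round 2 (the employer proposes): the candidate can get 146.7458 next round, worth 0.59 × 146.7458 = 86.580022 now, so the employer offers 86.580022, keeping 113.419978.
Round 1 (the candidate proposes): the employer can get 113.419978 next round, worth 0.51 × 113.419978 = 57.84418878 now; the candidate offers that and keeps 142.15581122.

57.84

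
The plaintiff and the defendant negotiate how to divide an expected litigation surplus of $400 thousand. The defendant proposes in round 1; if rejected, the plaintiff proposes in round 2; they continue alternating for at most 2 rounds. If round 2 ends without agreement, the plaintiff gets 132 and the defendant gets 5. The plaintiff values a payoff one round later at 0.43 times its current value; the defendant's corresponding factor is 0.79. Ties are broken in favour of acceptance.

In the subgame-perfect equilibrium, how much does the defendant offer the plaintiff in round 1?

169.85

Solve by backward induction from round 2.
Round 2 (the plaintiff proposes): the defendant gets 5 if talks fail, so the plaintiff offers 5 and keeps 395.
Round 1 (the defendant proposes): the plaintiff can get 395 next round, worth 0.43 × 395 = 169.85 now, so the defendant offers 169.85, keeping 230.15.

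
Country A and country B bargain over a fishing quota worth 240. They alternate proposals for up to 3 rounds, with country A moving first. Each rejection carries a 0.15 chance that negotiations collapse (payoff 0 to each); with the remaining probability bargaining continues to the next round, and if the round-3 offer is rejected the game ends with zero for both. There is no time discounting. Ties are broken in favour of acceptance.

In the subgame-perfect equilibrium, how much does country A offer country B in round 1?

By backward induction:
Round 3 (country A proposes): country B will accept anything ≥ 0, so country A offers 0 and keeps 240.
Round 2 (country B proposes): rejecting gives country A an expected 0.85 × 240 = 204; country B offers that and keeps 36.
Round 1 (country A proposes): rejecting gives country B an expected 0.85 × 36 = 30.6. Country A offers 30.6 and keeps 240 − 30.6 = 209.4.

30.6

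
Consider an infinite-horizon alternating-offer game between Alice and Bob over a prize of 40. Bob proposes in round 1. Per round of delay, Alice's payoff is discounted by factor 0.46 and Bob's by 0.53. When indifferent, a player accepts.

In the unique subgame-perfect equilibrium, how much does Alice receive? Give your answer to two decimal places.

11.44

In a stationary SPE each proposer offers the other exactly their discounted continuation value.
If Bob keeps x when proposing and Alice keeps y when proposing, then x = 40 − 0.46y and y = 40 − 0.53x.
Solving: x = 40(1 − 0.46) / (1 − 0.53·0.46) = 21.6 / 0.7562 ≈ 28.5639.
Alice gets 40 − 28.5639 ≈ 11.4361.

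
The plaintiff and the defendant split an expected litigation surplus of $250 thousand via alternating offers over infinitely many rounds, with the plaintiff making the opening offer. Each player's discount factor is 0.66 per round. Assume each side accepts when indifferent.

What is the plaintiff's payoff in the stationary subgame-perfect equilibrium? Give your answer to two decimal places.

When the plaintiff proposes, the defendant accepts any offer worth at least 0.66 times what the defendant would get by proposing next round; and vice versa.
This gives x = 250 − 0.66y and y = 250 − 0.66x, where x and y are each side's share when it proposes.
Hence (1 − 0.66·0.66)x = 250(1 − 0.66), i.e. 0.5644·x = 85.
x ≈ 150.6024; the defendant's share is 250 − x ≈ 99.3976.

150.60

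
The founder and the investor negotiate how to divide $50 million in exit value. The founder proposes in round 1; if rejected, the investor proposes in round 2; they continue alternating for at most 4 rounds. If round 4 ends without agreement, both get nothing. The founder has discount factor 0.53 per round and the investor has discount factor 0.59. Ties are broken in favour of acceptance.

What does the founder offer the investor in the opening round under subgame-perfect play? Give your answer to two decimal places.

Round 4 (the investor proposes): rejection yields 0 for the founder; the investor offers 0 and keeps 50.
Round 3 (the founder proposes): the investor can get 50 next round, worth 0.59 × 50 = 29.5 now; the founder offers that and keeps 20.5.
Round 2 (the investor proposes): the founder can get 20.5 next round, worth 0.53 × 20.5 = 10.865 now, so the investor offers 10.865, keeping 39.135.
Round 1 (the founder proposes): the investor can get 39.135 next round, worth 0.59 × 39.135 = 23.08965 now. The founder offers 23.08965 and keeps 50 − 23.08965 = 26.91035.

23.09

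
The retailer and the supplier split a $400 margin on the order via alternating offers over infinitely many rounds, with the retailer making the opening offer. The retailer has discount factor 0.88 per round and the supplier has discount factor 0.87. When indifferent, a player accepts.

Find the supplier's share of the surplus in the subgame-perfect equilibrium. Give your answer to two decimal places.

178.16

In a stationary SPE each proposer offers the other exactly their discounted continuation value.
If the retailer keeps x when proposing and the supplier keeps y when proposing, then x = 400 − 0.87y and y = 400 − 0.88x.
Solving: x = 400(1 − 0.87) / (1 − 0.88·0.87) = 52 / 0.2344 ≈ 221.8430.
The supplier gets 400 − 221.8430 ≈ 178.1570.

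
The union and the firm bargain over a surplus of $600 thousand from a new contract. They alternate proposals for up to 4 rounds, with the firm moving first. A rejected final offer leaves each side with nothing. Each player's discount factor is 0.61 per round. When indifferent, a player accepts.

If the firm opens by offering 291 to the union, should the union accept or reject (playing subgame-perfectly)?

Round 4 (the union proposes): the firm will accept anything ≥ 0, so the union offers 0 and keeps 600.
Round 3 (the firm proposes): the union can get 600 next round, worth 0.61 × 600 = 366 now, so the firm offers 366, keeping 234.
Round 2 (the union proposes): the firm can get 234 next round, worth 0.61 × 234 = 142.74 now. The union offers 142.74 and keeps 600 − 142.74 = 457.26.
So by rejecting in round 1, the union gets 457.26 next round, worth 0.61 × 457.26 = 278.9286 now.
Offer 291 ≥ 278.9286, so the union accepts.

Accept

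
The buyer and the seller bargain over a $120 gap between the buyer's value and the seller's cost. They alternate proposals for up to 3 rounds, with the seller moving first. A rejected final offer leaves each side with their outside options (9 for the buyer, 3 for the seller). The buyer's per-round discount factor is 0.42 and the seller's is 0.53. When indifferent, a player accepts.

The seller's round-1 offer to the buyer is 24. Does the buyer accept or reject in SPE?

Reject

Round 3 (the seller proposes): the buyer gets 9 if talks fail, so the seller offers 9 and keeps 111.
Round 2 (the buyer proposes): the seller can get 111 next round, worth 0.53 × 111 = 58.83 now; the buyer offers that and keeps 61.17.
So by rejecting in round 1, the buyer gets 61.17 next round, worth 0.42 × 61.17 = 25.6914 now.
Offer 24 < 25.6914, so the buyer rejects.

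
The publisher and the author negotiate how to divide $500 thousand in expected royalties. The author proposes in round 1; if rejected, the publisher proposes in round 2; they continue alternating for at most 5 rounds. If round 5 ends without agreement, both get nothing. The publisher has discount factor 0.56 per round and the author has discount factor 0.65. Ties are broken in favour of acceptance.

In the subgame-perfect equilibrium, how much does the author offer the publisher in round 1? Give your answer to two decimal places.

133.67

Round 5 (the author proposes): rejection yields 0 for the publisher; the author offers 0 and keeps 500.
Round 4 (the publisher proposes): the author can get 500 next round, worth 0.65 × 500 = 325 now; the publisher offers that and keeps 175.
Round 3 (the author proposes): the publisher can get 175 next round, worth 0.56 × 175 = 98 now. The author offers 98 and keeps 500 − 98 = 402.
Round 2 (the publisher proposes): the author can get 402 next round, worth 0.65 × 402 = 261.3 now. The publisher offers 261.3 and keeps 500 − 261.3 = 238.7.
Round 1 (the author proposes): the publisher can get 238.7 next round, worth 0.56 × 238.7 = 133.672 now, so the author offers 133.672, keeping 366.328.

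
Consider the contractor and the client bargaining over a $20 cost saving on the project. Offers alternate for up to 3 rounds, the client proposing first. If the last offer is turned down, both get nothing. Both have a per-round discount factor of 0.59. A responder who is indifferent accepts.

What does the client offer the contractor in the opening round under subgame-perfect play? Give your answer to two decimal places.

Round 3 (the client proposes): rejection yields 0 for the contractor; the client offers 0 and keeps 20.
Round 2 (the contractor proposes): the client can get 20 next round, worth 0.59 × 20 = 11.8 now; the contractor offers that and keeps 8.2.
Round 1 (the client proposes): the contractor can get 8.2 next round, worth 0.59 × 8.2 = 4.838 now, so the client offers 4.838, keeping 15.162.

4.84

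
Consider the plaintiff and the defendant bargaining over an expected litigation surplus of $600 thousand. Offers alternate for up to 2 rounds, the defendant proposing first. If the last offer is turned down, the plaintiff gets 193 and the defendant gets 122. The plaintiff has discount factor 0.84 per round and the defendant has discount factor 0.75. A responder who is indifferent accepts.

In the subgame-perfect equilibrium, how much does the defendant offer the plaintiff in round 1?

401.52

Round 2 (the plaintiff proposes): the defendant gets 122 if talks fail, so the plaintiff offers 122 and keeps 478.
Round 1 (the defendant proposes): the plaintiff can get 478 next round, worth 0.84 × 478 = 401.52 now; the defendant offers that and keeps 198.48.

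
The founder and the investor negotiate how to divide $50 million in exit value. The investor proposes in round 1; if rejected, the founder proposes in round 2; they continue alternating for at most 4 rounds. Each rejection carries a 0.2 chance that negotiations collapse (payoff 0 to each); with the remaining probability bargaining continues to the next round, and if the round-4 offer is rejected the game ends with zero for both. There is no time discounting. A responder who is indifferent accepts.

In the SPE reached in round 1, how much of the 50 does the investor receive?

Round 4 (the founder proposes): rejection yields 0 for the investor; the founder offers 0 and keeps 50.
Round 3 (the investor proposes): rejecting gives the founder an expected 0.8 × 50 = 40; the investor offers that and keeps 10.
Round 2 (the founder proposes): rejecting gives the investor an expected 0.8 × 10 = 8, so the founder offers 8, keeping 42.
Round 1 (the investor proposes): rejecting gives the founder an expected 0.8 × 42 = 33.6; the investor offers that and keeps 16.4.

16.4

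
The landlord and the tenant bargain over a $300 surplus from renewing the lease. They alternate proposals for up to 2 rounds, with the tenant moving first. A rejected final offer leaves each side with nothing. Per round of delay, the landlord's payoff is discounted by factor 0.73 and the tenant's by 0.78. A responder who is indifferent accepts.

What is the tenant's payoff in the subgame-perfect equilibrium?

Round 2 (the landlord proposes): rejection yields 0 for the tenant; the landlord offers 0 and keeps 300.
Round 1 (the tenant proposes): the landlord can get 300 next round, worth 0.73 × 300 = 219 now; the tenant offers that and keeps 81.

81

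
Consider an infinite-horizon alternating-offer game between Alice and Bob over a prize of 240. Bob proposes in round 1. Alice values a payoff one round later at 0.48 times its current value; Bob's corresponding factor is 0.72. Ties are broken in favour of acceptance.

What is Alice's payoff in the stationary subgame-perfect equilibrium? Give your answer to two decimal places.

When Bob proposes, Alice accepts any offer worth at least 0.48 times what Alice would get by proposing next round; and vice versa.
This gives x = 240 − 0.48y and y = 240 − 0.72x, where x and y are each side's share when it proposes.
Hence (1 − 0.48·0.72)x = 240(1 − 0.48), i.e. 0.6544·x = 124.8.
x ≈ 190.7090; Alice's share is 240 − x ≈ 49.2910.

49.29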